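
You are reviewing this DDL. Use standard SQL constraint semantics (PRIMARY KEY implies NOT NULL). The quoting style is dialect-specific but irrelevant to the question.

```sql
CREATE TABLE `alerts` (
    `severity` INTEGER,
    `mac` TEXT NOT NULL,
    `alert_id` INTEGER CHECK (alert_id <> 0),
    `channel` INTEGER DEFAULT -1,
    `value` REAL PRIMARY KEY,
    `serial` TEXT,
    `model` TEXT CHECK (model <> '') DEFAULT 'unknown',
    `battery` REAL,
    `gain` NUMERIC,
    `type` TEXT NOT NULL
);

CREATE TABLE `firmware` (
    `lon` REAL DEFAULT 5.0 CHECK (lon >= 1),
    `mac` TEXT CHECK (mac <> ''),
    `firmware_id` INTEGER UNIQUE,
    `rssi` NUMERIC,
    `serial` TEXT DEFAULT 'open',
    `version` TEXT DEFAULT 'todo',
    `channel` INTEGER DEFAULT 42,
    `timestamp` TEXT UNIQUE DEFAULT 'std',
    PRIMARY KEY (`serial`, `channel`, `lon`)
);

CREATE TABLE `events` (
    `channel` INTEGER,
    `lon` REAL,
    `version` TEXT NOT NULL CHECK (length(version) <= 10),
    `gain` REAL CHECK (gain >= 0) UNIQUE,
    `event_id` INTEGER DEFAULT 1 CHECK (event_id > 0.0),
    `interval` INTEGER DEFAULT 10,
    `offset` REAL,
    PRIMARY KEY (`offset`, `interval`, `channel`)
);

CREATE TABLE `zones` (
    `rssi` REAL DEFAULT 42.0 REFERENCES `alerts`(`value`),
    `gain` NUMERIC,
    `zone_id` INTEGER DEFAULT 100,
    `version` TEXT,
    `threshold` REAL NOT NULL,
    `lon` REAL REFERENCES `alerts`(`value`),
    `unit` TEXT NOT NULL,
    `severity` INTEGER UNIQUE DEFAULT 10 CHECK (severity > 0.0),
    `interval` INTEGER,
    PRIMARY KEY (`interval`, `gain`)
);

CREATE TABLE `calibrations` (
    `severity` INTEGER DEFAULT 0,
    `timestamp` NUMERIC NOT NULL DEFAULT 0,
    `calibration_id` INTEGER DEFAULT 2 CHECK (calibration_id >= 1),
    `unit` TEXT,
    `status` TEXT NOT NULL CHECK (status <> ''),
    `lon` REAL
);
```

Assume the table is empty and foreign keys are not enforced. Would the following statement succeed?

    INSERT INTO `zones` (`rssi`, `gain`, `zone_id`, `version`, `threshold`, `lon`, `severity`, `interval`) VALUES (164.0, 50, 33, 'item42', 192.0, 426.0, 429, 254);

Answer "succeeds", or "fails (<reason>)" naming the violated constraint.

unit is omitted from the column list and has no DEFAULT, so it would receive NULL.
But unit is declared NOT NULL.

fails (NOT NULL on unit)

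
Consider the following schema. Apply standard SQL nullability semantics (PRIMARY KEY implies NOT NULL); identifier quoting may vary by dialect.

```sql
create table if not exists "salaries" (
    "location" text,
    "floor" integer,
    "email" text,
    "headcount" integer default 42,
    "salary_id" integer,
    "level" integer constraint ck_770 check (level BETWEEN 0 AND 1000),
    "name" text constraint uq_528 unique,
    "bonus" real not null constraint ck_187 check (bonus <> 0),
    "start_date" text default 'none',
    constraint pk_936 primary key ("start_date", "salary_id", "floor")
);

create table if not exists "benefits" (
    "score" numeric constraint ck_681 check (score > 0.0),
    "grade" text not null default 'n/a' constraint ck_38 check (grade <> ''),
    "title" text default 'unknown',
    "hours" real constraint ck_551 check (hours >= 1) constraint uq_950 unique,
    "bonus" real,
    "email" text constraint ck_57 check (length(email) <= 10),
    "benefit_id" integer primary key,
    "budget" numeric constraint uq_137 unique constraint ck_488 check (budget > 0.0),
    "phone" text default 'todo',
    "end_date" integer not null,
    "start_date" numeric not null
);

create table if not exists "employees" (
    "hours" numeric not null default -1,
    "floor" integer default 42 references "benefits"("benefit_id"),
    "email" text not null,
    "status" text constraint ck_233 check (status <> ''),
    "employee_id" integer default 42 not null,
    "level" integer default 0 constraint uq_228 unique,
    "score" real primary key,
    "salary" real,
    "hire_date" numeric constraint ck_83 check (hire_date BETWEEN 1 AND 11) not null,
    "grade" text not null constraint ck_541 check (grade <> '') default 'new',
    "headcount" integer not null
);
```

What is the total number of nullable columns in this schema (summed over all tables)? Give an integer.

salaries: 5 nullable (location, email, headcount, level, name — PK (start_date, salary_id, floor) and explicit NOT NULL columns excluded).
benefits: 7 nullable (score, title, hours, bonus, email, budget, phone — PK (benefit_id) and explicit NOT NULL columns excluded).
employees: 4 nullable (floor, status, level, salary — PK (score) and explicit NOT NULL columns excluded).
Total: 5 + 7 + 4 = 16.

16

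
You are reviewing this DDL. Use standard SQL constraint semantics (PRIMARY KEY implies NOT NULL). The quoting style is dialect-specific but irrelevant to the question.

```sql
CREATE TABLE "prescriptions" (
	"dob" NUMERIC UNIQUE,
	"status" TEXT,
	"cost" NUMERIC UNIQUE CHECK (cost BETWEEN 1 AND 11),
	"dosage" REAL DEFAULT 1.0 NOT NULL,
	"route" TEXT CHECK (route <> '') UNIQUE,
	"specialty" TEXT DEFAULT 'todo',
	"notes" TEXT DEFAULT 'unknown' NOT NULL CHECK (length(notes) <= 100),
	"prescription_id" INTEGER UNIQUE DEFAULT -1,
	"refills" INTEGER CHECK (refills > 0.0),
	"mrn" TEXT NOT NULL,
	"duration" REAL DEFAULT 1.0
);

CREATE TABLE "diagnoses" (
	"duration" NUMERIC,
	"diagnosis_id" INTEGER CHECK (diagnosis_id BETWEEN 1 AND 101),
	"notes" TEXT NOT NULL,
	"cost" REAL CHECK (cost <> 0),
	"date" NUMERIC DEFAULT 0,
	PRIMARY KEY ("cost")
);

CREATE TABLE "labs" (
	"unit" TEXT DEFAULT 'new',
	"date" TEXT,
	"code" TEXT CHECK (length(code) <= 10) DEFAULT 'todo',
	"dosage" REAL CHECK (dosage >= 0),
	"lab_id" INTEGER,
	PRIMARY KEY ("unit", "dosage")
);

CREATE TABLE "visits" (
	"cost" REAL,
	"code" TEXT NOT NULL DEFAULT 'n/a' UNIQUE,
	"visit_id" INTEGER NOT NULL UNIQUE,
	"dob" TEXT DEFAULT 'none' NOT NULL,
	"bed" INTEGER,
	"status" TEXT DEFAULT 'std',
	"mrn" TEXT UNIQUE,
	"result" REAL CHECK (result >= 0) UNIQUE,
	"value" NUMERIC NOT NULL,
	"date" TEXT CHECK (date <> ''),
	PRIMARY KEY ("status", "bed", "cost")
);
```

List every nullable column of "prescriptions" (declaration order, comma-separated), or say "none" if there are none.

dob, status, cost, route, specialty, prescription_id, refills, duration

- dob: UNIQUE does not imply NOT NULL → nullable.
- status: no NOT NULL constraint applies → nullable.
- cost: CHECK does not forbid NULL (a CHECK constraint passes when its expression is NULL) → nullable.
- dosage: declared NOT NULL → not nullable.
- route: CHECK does not forbid NULL (a CHECK constraint passes when its expression is NULL) → nullable.
- specialty: DEFAULT only fills an omitted column; an explicit NULL is still allowed → nullable.
- notes: declared NOT NULL → not nullable.
- prescription_id: UNIQUE does not imply NOT NULL → nullable.
- refills: CHECK does not forbid NULL (a CHECK constraint passes when its expression is NULL) → nullable.
- mrn: declared NOT NULL → not nullable.
- duration: DEFAULT only fills an omitted column; an explicit NULL is still allowed → nullable.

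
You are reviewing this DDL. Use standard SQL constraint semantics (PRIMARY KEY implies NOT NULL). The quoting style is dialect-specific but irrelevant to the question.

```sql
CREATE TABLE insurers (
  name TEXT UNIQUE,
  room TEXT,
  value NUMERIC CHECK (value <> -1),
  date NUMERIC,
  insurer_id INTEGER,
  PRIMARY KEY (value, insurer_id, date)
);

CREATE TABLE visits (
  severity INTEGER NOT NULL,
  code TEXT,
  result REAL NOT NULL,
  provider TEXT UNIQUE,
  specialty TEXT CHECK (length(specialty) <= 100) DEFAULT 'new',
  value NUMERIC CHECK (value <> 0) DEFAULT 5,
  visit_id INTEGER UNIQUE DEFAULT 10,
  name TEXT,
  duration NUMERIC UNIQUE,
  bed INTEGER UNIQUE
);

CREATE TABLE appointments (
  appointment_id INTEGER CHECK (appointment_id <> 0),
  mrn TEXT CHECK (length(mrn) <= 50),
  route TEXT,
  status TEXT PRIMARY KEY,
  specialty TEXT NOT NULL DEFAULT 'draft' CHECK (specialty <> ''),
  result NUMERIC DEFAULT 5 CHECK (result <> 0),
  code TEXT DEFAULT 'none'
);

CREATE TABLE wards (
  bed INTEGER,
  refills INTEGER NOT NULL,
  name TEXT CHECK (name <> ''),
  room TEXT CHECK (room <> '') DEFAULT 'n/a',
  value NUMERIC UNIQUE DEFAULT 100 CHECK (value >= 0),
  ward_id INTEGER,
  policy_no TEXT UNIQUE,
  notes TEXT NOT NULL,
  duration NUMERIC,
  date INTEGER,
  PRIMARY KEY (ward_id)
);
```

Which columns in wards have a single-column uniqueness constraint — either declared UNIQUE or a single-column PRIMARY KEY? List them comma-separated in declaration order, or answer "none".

- bed: no UNIQUE or single-column PK constraint.
- refills: no UNIQUE or single-column PK constraint.
- name: no UNIQUE or single-column PK constraint.
- room: no UNIQUE or single-column PK constraint.
- value: declared UNIQUE → unique.
- ward_id: single-column PRIMARY KEY → unique.
- policy_no: declared UNIQUE → unique.
- notes: no UNIQUE or single-column PK constraint.
- duration: no UNIQUE or single-column PK constraint.
- date: no UNIQUE or single-column PK constraint.

value, ward_id, policy_no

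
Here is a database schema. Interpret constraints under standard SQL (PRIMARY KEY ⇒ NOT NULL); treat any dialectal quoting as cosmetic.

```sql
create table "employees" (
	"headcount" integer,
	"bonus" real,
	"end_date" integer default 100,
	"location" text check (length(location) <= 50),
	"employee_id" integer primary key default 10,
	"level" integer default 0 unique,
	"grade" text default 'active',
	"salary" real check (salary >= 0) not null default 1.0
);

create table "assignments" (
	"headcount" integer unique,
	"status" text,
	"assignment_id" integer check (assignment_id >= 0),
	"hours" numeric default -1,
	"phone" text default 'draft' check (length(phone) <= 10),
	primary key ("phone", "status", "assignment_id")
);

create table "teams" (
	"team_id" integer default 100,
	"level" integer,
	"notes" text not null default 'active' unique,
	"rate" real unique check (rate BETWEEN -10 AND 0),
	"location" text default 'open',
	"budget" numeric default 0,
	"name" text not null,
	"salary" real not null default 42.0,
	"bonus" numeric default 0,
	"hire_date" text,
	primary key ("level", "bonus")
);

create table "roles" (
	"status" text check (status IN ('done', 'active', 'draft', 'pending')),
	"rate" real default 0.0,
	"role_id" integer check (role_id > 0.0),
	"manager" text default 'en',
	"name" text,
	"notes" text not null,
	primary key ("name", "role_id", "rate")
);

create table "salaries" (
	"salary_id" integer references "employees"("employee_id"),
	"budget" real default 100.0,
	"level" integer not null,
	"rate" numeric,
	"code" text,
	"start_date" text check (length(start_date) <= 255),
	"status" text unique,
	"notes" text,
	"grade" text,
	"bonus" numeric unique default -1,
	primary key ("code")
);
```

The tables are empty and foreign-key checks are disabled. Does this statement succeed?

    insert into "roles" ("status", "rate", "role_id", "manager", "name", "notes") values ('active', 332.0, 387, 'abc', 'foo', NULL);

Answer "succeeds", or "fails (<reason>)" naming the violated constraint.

notes is explicitly set to NULL, but notes is declared NOT NULL.

fails (NOT NULL on notes)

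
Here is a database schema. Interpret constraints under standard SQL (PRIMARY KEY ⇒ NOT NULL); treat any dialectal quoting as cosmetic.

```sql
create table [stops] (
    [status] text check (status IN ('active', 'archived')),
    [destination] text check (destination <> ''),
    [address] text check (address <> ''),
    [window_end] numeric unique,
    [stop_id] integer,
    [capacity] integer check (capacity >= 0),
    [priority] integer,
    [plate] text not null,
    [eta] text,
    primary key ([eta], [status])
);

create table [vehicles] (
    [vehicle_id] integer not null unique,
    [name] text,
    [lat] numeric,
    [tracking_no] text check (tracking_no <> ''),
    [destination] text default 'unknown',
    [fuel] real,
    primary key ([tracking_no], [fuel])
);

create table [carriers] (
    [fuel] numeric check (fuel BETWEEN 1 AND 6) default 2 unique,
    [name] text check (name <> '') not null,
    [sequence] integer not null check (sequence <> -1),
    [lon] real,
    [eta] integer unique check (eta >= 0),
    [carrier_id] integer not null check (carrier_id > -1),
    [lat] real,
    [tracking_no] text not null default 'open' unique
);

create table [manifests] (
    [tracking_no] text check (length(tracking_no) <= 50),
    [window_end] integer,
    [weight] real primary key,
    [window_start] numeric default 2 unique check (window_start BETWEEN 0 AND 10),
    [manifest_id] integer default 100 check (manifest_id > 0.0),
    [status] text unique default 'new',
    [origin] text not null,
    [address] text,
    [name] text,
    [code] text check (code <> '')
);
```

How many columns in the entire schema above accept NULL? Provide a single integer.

21

stops: 6 nullable (destination, address, window_end, stop_id, capacity, priority — PK (eta, status) and explicit NOT NULL columns excluded).
vehicles: 3 nullable (name, lat, destination — PK (tracking_no, fuel) and explicit NOT NULL columns excluded).
carriers: 4 nullable (fuel, lon, eta, lat — PK none and explicit NOT NULL columns excluded).
manifests: 8 nullable (tracking_no, window_end, window_start, manifest_id, status, address, name, code — PK (weight) and explicit NOT NULL columns excluded).
Total: 6 + 3 + 4 + 8 = 21.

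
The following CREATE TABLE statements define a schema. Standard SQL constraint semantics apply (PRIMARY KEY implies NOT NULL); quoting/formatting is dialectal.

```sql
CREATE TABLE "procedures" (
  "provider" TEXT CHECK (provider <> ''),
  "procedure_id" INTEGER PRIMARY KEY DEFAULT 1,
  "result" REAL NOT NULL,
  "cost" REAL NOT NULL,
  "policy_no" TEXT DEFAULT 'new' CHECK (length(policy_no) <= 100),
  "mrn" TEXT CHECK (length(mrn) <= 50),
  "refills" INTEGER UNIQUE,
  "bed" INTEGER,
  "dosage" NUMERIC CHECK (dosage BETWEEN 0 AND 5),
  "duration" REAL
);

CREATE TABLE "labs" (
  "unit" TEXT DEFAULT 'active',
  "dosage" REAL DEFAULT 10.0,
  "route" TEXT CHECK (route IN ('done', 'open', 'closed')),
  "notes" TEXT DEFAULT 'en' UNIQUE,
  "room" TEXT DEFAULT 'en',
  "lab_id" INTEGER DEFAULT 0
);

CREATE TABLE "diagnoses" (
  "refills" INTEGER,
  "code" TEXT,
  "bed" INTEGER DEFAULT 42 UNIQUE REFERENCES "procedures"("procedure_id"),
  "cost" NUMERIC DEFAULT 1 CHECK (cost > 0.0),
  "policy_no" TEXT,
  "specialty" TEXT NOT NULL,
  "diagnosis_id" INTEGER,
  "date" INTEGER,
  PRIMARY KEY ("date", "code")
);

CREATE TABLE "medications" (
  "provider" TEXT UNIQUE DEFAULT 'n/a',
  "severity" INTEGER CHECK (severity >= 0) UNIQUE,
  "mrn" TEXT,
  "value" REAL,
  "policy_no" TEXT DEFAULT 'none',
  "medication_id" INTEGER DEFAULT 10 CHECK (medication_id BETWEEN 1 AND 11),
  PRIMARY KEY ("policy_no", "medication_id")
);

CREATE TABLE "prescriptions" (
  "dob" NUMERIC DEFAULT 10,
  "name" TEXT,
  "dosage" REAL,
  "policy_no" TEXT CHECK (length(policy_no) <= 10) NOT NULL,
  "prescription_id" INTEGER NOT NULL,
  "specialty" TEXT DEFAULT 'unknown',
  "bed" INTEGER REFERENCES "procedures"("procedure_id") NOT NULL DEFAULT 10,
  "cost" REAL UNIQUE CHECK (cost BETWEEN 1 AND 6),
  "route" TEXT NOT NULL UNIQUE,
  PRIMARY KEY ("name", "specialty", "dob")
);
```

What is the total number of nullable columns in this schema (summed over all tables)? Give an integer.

24

procedures: 7 nullable (provider, policy_no, mrn, refills, bed, dosage, duration — PK (procedure_id) and explicit NOT NULL columns excluded).
labs: 6 nullable (unit, dosage, route, notes, room, lab_id — PK none and explicit NOT NULL columns excluded).
diagnoses: 5 nullable (refills, bed, cost, policy_no, diagnosis_id — PK (date, code) and explicit NOT NULL columns excluded).
medications: 4 nullable (provider, severity, mrn, value — PK (policy_no, medication_id) and explicit NOT NULL columns excluded).
prescriptions: 2 nullable (dosage, cost — PK (name, specialty, dob) and explicit NOT NULL columns excluded).
Total: 7 + 6 + 5 + 4 + 2 = 24.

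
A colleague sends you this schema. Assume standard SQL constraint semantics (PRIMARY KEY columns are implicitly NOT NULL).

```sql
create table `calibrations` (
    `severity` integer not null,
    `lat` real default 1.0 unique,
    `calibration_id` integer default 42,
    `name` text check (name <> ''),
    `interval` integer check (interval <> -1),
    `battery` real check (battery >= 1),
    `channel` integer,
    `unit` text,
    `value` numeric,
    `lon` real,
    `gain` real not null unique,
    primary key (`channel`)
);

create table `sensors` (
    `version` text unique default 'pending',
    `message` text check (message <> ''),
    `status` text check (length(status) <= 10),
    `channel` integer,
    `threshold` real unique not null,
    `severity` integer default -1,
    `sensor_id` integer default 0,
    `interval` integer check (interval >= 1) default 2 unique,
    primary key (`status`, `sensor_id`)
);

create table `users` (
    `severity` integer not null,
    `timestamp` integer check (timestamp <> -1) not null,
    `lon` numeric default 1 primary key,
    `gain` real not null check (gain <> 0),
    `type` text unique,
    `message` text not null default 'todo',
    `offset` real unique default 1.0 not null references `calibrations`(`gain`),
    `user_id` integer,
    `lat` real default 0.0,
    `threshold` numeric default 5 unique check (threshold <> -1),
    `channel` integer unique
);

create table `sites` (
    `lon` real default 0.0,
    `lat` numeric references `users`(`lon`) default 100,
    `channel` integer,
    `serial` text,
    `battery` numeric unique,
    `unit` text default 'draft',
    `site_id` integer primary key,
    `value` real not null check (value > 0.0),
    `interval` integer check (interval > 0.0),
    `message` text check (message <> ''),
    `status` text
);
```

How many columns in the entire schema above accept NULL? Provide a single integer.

27

calibrations: 8 nullable (lat, calibration_id, name, interval, battery, unit, value, lon — PK (channel) and explicit NOT NULL columns excluded).
sensors: 5 nullable (version, message, channel, severity, interval — PK (status, sensor_id) and explicit NOT NULL columns excluded).
users: 5 nullable (type, user_id, lat, threshold, channel — PK (lon) and explicit NOT NULL columns excluded).
sites: 9 nullable (lon, lat, channel, serial, battery, unit, interval, message, status — PK (site_id) and explicit NOT NULL columns excluded).
Total: 8 + 5 + 5 + 9 = 27.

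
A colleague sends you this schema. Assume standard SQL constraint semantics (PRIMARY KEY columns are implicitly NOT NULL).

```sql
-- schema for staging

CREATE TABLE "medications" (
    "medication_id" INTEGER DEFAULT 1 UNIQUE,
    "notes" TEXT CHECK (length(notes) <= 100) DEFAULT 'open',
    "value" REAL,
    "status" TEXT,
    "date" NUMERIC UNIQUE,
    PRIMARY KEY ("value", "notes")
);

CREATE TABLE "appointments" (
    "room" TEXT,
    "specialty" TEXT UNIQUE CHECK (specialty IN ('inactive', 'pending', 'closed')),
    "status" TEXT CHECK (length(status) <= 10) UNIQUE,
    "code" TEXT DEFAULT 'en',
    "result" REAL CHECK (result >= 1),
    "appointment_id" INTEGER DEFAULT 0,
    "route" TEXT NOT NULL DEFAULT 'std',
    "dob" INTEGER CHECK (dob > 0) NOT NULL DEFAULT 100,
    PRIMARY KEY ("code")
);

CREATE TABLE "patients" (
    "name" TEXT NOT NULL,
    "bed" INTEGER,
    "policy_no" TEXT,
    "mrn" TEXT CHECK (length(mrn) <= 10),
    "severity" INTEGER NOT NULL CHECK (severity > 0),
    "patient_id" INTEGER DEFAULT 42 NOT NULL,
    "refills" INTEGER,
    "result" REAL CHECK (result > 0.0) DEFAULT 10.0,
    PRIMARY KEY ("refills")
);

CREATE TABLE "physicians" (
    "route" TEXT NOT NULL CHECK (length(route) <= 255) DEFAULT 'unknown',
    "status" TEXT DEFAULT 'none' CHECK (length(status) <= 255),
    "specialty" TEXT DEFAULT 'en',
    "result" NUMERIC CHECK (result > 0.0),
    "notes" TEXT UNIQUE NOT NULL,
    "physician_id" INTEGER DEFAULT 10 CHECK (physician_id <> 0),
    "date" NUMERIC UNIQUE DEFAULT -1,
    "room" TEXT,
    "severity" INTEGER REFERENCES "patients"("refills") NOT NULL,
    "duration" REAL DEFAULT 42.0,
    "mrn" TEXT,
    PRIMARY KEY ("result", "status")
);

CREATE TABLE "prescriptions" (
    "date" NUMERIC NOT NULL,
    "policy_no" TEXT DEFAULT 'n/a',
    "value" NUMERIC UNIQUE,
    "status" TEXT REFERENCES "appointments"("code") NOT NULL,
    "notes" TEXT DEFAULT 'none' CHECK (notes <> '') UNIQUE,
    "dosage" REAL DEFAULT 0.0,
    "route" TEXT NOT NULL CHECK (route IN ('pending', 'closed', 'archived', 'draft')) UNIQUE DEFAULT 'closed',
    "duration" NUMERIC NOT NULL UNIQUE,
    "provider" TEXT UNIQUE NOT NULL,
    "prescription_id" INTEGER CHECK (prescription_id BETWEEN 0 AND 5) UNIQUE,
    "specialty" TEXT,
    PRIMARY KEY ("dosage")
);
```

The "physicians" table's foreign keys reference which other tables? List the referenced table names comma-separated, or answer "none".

- severity REFERENCES patients(refills).

patients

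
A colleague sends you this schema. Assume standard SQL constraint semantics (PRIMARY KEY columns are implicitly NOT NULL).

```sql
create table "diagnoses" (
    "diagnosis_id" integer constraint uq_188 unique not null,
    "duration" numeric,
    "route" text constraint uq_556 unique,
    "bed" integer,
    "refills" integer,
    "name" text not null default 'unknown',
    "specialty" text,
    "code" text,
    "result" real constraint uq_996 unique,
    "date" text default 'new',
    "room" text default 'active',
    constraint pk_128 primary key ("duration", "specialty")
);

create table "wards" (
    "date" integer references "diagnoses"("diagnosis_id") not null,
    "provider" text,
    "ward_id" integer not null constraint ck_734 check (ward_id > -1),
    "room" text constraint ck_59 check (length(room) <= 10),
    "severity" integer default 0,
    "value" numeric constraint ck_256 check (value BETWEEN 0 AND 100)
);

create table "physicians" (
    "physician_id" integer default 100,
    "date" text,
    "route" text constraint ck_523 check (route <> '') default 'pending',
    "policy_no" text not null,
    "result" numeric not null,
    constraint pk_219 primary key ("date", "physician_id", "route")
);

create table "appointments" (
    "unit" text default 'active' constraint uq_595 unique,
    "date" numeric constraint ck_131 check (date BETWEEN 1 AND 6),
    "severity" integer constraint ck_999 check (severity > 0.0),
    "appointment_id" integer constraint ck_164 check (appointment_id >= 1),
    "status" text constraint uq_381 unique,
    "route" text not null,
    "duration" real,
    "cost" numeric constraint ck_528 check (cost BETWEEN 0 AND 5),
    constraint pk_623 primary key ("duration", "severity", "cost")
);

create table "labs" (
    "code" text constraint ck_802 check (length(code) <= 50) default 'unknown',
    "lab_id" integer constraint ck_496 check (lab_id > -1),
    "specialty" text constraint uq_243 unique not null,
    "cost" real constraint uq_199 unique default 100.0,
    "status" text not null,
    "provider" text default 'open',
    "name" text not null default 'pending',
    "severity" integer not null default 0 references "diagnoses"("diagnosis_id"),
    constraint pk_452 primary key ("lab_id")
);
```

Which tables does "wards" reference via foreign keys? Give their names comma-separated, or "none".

- date REFERENCES diagnoses(diagnosis_id).

diagnoses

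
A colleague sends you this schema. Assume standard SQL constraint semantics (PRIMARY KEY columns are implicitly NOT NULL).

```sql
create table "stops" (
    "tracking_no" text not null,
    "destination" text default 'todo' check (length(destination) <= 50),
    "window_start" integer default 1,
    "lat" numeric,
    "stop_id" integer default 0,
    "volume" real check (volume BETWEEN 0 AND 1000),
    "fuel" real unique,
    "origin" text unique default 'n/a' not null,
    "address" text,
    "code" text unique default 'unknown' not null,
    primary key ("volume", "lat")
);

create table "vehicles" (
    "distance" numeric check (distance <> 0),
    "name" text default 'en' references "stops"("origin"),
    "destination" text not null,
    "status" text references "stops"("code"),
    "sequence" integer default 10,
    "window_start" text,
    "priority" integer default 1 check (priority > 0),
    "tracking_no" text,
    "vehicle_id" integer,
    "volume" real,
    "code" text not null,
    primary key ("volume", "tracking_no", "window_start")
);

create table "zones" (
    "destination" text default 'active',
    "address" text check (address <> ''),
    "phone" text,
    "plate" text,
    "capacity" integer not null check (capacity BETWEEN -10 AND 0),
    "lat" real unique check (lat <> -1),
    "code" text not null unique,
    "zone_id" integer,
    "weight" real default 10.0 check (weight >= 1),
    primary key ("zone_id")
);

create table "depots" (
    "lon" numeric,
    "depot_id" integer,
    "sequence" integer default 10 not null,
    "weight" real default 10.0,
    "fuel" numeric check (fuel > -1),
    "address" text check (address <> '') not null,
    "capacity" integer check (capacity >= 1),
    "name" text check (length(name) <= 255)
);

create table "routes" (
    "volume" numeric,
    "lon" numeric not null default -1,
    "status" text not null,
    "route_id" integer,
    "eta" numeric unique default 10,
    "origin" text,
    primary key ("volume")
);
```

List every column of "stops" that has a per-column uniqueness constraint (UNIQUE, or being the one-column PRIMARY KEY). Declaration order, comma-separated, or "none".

- tracking_no: no UNIQUE or single-column PK constraint.
- destination: no UNIQUE or single-column PK constraint.
- window_start: no UNIQUE or single-column PK constraint.
- lat: part of a composite PRIMARY KEY — only the tuple is unique, not this column on its own.
- stop_id: no UNIQUE or single-column PK constraint.
- volume: part of a composite PRIMARY KEY — only the tuple is unique, not this column on its own.
- fuel: declared UNIQUE → unique.
- origin: declared UNIQUE → unique.
- address: no UNIQUE or single-column PK constraint.
- code: declared UNIQUE → unique.

fuel, origin, code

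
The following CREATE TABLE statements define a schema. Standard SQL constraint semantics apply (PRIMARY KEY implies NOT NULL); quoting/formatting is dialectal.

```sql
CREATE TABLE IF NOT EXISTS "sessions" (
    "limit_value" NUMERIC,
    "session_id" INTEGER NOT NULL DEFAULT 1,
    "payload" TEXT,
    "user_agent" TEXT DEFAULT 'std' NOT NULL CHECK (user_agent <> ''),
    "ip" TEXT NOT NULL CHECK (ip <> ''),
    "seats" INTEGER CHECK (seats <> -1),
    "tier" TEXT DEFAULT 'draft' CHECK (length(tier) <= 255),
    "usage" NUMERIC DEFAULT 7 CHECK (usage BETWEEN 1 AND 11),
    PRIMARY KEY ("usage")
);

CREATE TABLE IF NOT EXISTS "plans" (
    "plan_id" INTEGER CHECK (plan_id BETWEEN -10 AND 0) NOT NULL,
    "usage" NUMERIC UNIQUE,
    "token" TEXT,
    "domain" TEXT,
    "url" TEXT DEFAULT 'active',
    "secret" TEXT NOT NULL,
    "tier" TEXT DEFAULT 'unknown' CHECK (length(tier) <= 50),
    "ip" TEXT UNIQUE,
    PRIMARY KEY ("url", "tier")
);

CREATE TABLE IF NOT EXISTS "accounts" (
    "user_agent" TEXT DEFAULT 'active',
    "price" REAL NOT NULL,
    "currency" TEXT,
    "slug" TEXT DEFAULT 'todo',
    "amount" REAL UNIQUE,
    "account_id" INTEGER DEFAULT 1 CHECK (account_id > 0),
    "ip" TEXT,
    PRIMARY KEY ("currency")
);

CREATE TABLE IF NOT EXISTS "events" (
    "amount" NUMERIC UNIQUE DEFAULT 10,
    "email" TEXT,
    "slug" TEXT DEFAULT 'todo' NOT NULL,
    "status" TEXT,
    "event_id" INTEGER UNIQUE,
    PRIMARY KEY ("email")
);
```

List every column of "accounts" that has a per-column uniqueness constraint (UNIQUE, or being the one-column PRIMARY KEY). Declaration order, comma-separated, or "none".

currency, amount

- user_agent: no UNIQUE or single-column PK constraint.
- price: no UNIQUE or single-column PK constraint.
- currency: single-column PRIMARY KEY → unique.
- slug: no UNIQUE or single-column PK constraint.
- amount: declared UNIQUE → unique.
- account_id: no UNIQUE or single-column PK constraint.
- ip: no UNIQUE or single-column PK constraint.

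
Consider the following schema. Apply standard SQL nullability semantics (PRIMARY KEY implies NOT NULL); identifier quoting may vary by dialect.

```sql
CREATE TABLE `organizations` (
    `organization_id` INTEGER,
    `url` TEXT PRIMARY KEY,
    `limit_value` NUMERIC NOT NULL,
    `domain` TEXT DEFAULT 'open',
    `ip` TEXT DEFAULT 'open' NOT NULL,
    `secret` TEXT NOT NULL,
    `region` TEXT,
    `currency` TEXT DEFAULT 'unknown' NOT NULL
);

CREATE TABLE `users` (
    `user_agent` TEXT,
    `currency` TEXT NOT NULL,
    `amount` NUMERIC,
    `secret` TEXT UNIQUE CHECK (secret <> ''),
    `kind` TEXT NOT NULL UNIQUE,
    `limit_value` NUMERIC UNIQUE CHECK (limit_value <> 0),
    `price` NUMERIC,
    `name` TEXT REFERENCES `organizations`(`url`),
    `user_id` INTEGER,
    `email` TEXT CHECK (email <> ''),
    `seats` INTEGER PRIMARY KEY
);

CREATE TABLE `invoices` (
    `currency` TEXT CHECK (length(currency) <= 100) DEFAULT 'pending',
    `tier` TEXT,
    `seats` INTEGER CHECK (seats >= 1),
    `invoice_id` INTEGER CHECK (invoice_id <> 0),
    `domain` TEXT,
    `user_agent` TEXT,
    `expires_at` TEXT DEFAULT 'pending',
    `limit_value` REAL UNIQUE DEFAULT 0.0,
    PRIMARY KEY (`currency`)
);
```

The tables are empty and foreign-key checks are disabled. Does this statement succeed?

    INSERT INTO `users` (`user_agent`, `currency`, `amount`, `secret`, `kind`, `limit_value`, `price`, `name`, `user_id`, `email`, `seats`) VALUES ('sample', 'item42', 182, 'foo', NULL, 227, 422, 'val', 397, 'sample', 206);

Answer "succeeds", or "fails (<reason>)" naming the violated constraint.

fails (NOT NULL on kind)

kind is explicitly set to NULL, but kind is declared NOT NULL.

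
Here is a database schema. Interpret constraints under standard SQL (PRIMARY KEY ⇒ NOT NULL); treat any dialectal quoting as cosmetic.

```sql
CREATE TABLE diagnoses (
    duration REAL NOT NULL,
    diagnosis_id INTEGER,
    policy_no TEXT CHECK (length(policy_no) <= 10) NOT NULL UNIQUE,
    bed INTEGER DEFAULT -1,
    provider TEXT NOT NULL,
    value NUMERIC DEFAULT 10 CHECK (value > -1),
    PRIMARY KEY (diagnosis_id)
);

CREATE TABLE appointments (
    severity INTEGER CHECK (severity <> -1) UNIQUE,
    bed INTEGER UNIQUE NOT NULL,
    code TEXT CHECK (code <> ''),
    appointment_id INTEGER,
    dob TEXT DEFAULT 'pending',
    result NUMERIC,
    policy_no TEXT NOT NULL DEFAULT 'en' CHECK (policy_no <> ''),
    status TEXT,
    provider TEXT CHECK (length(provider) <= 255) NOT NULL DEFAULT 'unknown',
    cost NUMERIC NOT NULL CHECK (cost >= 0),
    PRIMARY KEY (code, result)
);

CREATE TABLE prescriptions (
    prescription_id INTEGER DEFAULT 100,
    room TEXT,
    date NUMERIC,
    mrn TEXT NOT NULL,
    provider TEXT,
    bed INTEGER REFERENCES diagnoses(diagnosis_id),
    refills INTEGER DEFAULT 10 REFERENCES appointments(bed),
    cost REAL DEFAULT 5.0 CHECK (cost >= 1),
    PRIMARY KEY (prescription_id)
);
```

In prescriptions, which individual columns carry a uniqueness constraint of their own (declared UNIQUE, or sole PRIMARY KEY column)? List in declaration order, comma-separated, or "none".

- prescription_id: single-column PRIMARY KEY → unique.
- room: no UNIQUE or single-column PK constraint.
- date: no UNIQUE or single-column PK constraint.
- mrn: no UNIQUE or single-column PK constraint.
- provider: no UNIQUE or single-column PK constraint.
- bed: no UNIQUE or single-column PK constraint.
- refills: no UNIQUE or single-column PK constraint.
- cost: no UNIQUE or single-column PK constraint.

prescription_id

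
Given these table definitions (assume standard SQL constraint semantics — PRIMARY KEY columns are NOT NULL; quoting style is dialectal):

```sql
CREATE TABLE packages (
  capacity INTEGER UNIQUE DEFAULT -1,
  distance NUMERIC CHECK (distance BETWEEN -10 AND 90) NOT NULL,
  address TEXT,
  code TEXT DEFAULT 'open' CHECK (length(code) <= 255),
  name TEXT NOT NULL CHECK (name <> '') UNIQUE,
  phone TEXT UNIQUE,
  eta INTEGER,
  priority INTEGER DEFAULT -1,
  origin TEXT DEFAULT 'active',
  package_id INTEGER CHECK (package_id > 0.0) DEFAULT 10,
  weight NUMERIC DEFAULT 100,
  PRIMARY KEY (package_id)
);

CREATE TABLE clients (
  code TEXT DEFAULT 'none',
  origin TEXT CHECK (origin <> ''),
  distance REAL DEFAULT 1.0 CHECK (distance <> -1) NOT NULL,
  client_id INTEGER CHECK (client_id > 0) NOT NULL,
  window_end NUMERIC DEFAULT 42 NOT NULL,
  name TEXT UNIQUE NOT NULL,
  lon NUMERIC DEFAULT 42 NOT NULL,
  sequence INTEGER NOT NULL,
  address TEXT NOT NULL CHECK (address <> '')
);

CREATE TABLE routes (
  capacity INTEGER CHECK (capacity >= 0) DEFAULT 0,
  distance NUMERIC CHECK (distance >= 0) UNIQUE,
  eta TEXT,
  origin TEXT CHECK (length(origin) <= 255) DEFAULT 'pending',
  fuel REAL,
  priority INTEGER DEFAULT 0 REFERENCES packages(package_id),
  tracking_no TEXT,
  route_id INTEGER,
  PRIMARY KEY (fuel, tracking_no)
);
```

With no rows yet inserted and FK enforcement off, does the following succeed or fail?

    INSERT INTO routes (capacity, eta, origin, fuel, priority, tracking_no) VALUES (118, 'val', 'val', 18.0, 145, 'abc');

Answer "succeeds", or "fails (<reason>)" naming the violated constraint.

succeeds

NOT NULL columns: fuel is supplied; tracking_no is supplied.
CHECK constraints: 118 satisfies (capacity >= 0); 'val' satisfies (length(origin) <= 255).
No constraint is violated.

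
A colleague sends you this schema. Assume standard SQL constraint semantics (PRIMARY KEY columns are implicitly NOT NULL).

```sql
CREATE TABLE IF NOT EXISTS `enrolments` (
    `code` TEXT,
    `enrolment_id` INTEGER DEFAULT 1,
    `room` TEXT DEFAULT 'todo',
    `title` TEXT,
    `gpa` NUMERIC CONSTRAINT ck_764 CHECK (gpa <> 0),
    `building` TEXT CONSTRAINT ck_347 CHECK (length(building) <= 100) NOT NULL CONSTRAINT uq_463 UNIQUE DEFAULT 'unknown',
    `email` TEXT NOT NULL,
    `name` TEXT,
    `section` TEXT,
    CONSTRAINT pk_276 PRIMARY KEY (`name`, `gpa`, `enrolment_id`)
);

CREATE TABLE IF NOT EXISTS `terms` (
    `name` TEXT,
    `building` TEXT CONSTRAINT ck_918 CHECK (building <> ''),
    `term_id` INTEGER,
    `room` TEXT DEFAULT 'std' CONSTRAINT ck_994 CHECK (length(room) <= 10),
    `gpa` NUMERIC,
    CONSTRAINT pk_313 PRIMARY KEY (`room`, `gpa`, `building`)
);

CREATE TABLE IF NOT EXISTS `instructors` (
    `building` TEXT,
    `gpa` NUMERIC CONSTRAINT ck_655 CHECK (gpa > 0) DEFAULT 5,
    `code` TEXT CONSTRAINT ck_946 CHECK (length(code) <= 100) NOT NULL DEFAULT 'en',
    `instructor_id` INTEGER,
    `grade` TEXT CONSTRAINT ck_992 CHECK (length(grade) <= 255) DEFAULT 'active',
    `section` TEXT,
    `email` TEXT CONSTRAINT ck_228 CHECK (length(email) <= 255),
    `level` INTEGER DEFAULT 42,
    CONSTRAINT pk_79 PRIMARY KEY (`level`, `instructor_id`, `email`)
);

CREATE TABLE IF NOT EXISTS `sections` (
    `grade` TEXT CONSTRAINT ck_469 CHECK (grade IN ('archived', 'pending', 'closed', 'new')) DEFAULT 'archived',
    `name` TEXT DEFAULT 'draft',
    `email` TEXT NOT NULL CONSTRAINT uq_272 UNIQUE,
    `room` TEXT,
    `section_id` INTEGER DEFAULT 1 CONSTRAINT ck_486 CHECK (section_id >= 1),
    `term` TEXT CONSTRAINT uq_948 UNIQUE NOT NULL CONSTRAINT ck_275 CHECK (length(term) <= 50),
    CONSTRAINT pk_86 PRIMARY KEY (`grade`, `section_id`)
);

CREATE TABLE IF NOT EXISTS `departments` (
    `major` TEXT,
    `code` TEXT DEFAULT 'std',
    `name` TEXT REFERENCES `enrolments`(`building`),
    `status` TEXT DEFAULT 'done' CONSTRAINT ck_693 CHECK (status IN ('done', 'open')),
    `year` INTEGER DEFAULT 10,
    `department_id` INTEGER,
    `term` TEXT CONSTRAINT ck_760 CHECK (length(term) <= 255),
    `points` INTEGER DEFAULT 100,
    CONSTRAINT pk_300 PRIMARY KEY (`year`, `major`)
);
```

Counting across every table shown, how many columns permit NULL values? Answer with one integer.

18

enrolments: 4 nullable (code, room, title, section — PK (name, gpa, enrolment_id) and explicit NOT NULL columns excluded).
terms: 2 nullable (name, term_id — PK (room, gpa, building) and explicit NOT NULL columns excluded).
instructors: 4 nullable (building, gpa, grade, section — PK (level, instructor_id, email) and explicit NOT NULL columns excluded).
sections: 2 nullable (name, room — PK (grade, section_id) and explicit NOT NULL columns excluded).
departments: 6 nullable (code, name, status, department_id, term, points — PK (year, major) and explicit NOT NULL columns excluded).
Total: 4 + 2 + 4 + 2 + 6 = 18.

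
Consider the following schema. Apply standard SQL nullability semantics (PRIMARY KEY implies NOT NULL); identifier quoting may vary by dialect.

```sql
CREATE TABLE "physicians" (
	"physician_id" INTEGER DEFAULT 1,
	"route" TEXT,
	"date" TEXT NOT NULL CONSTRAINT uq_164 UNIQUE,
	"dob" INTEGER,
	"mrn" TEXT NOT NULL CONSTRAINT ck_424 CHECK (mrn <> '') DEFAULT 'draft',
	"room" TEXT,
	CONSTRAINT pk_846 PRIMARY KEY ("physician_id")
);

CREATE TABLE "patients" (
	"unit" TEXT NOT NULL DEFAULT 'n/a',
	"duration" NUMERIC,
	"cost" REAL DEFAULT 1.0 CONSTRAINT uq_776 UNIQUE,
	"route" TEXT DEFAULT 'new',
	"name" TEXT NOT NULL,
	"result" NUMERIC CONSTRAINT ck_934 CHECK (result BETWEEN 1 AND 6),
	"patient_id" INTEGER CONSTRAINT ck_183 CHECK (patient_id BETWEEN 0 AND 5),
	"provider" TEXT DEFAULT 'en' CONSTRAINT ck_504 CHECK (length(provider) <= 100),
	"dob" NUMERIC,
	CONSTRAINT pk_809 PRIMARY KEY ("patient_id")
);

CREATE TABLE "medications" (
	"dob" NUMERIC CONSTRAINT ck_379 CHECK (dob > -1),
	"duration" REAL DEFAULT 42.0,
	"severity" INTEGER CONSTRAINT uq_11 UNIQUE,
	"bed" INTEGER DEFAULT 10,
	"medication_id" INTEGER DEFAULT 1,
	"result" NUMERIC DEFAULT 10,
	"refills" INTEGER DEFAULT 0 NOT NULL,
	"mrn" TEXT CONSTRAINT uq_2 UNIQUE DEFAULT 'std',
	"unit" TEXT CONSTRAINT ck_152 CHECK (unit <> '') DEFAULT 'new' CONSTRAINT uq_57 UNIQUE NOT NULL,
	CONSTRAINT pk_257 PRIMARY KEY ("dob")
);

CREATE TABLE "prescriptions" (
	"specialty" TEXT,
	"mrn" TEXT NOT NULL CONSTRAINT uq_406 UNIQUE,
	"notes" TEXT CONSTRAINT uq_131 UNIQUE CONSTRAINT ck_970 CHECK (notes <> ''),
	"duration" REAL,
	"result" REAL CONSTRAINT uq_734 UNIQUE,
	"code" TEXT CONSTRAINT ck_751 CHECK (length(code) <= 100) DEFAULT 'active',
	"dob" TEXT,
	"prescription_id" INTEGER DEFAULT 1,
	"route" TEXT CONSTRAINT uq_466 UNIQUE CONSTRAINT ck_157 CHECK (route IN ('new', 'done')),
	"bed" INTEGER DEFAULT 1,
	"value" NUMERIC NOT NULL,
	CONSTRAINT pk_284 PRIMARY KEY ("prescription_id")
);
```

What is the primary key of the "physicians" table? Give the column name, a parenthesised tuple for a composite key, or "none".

physician_id is declared PRIMARY KEY as a table-level PRIMARY KEY clause.

physician_id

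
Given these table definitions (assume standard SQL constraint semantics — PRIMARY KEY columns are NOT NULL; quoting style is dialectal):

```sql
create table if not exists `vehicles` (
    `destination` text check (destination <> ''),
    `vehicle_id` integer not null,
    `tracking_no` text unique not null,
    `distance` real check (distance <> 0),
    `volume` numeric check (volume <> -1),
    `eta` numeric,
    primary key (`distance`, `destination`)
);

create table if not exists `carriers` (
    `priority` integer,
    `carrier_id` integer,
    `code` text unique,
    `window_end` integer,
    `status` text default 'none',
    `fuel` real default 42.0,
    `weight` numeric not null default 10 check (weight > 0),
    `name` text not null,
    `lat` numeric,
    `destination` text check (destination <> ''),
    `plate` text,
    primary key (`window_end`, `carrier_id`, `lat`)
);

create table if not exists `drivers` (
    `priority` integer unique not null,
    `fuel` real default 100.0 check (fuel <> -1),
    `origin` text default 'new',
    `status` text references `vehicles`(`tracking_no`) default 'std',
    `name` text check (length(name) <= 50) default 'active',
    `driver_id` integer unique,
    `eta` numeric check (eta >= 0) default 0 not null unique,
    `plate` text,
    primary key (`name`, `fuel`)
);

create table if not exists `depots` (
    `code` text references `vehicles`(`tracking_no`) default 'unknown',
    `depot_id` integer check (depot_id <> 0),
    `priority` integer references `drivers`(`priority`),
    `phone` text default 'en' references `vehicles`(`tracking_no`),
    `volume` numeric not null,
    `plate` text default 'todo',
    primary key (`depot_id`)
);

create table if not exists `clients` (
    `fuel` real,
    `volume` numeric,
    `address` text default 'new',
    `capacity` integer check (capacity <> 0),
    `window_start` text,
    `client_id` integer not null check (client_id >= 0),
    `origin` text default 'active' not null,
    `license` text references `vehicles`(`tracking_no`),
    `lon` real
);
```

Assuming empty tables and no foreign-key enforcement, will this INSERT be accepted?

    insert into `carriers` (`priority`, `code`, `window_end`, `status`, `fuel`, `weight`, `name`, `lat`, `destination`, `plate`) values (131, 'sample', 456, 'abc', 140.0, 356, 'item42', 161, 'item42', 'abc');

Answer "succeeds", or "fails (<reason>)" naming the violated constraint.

fails (NOT NULL on carrier_id)

carrier_id is omitted from the column list and has no DEFAULT, so it would receive NULL.
But carrier_id is part of the PRIMARY KEY (implied NOT NULL).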